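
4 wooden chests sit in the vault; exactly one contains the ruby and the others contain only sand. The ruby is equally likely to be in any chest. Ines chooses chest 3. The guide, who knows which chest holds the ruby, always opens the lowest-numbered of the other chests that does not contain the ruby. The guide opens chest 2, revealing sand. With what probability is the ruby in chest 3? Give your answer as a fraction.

Consider each possible location of the ruby in turn.
If it is in chest 1 (prior 1/4): chest 2 is the lowest-numbered option available, probability 1; weight (1/4)·1 = 1/4.
If it is in chest 2 (prior 1/4): the guide opened chest 2, so this case is ruled out; weight (1/4)·0 = 0.
If it is in either of chests 3 and 4 (prior 1/4 each): the guide would have opened chest 1 instead, probability 0; weight (1/4)·0 = 0 each.
The weights sum to 1/4.
So P(the ruby in chest 3 | the guide opened chest 2) = 0 / (1/4) = 0.

0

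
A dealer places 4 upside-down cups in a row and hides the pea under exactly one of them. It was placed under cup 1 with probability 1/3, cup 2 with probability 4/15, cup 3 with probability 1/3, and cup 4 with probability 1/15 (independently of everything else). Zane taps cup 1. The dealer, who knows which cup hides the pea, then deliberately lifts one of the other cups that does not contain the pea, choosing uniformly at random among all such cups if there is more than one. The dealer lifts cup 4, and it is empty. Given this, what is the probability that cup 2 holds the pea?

Condition on the true location of the pea.
If it is under cup 1 (prior 1/3): the dealer has 3 equally likely choices, so probability 1/3; weight (1/3)·(1/3) = 1/9.
If it is under cup 2 (prior 4/15): the dealer has 2 equally likely choices, so probability 1/2; weight (4/15)·(1/2) = 2/15.
If it is under cup 3 (prior 1/3): the dealer has 2 equally likely choices, so probability 1/2; weight (1/3)·(1/2) = 1/6.
If it is under cup 4 (prior 1/15): the dealer opened cup 4, so this case is ruled out; weight (1/15)·0 = 0.
The weights sum to 37/90.
So P(the pea under cup 2 | the dealer opened cup 4) = (2/15) / (37/90) = 12/37.

12/37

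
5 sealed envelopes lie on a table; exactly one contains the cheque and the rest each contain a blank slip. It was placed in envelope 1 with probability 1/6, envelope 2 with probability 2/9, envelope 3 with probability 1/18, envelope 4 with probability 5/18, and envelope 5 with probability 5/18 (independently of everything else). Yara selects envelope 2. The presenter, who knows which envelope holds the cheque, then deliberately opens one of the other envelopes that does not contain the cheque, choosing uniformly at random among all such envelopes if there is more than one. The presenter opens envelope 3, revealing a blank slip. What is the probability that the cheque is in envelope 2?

3/16

Condition on the true location of the cheque.
If it is in envelope 1 (prior 1/6): the presenter has 3 equally likely choices, so probability 1/3; weight (1/6)·(1/3) = 1/18.
If it is in envelope 2 (prior 2/9): the presenter has 4 equally likely choices, so probability 1/4; weight (2/9)·(1/4) = 1/18.
If it is in envelope 3 (prior 1/18): the presenter opened envelope 3, so this case is ruled out; weight (1/18)·0 = 0.
If it is in either of envelopes 4 and 5 (prior 5/18 each): the presenter has 3 equally likely choices, so probability 1/3; weight (5/18)·(1/3) = 5/54 each.
The weights sum to 8/27.
So P(the cheque in envelope 2 | the presenter opened envelope 3) = (1/18) / (8/27) = 3/16.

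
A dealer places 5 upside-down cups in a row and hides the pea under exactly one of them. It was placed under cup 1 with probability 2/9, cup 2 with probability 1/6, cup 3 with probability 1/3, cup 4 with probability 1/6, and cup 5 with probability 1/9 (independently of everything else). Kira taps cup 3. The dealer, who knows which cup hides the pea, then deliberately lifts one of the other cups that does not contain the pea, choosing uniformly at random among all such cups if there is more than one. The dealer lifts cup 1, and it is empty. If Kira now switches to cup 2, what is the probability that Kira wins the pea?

6/25

Condition on the true location of the pea.
If it is under cup 1 (prior 2/9): the dealer opened cup 1, so this case is ruled out; weight (2/9)·0 = 0.
If it is under either of cups 2 and 4 (prior 1/6 each): the dealer has 3 equally likely choices, so probability 1/3; weight (1/6)·(1/3) = 1/18 each.
If it is under cup 3 (prior 1/3): the dealer has 4 equally likely choices, so probability 1/4; weight (1/3)·(1/4) = 1/12.
If it is under cup 5 (prior 1/9): the dealer has 3 equally likely choices, so probability 1/3; weight (1/9)·(1/3) = 1/27.
The weights sum to 25/108.
So P(the pea under cup 2 | the dealer opened cup 1) = (1/18) / (25/108) = 6/25.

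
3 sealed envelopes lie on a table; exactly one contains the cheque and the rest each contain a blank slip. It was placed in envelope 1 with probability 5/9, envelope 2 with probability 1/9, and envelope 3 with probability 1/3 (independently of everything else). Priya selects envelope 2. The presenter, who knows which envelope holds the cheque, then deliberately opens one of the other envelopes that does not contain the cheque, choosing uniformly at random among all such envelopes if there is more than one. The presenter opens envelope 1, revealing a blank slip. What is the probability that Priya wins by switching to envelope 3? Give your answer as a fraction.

6/7

Consider each possible location of the cheque in turn.
If it is in envelope 1 (prior 5/9): the presenter opened envelope 1, so this case is ruled out; weight (5/9)·0 = 0.
If it is in envelope 2 (prior 1/9): the presenter has 2 equally likely choices, so probability 1/2; weight (1/9)·(1/2) = 1/18.
If it is in envelope 3 (prior 1/3): the presenter has no choice, probability 1; weight (1/3)·1 = 1/3.
The weights sum to 7/18.
So P(the cheque in envelope 3 | the presenter opened envelope 1) = (1/3) / (7/18) = 6/7.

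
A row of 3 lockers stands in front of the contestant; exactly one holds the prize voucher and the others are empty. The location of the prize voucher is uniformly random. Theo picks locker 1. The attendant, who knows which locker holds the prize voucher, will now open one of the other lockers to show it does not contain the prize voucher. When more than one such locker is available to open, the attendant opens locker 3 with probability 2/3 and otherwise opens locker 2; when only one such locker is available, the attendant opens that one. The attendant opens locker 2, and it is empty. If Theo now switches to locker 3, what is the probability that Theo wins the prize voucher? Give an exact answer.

Apply Bayes' rule, conditioning on where the prize voucher actually is.
If it is in locker 1 (prior 1/3): locker 3 is available but not opened, probability 1/3; weight (1/3)·(1/3) = 1/9.
If it is in locker 2 (prior 1/3): the attendant opened locker 2, so this case is ruled out; weight (1/3)·0 = 0.
If it is in locker 3 (prior 1/3): only locker 2 is available, probability 1; weight (1/3)·1 = 1/3.
The weights sum to 4/9.
So P(the prize voucher in locker 3 | the attendant opened locker 2) = (1/3) / (4/9) = 3/4.

3/4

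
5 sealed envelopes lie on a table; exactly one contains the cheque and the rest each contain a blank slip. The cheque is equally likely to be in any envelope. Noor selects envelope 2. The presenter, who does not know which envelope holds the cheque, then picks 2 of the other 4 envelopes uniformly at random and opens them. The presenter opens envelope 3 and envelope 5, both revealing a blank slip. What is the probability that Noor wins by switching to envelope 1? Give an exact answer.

Because the presenter chose which envelopes to open without knowing where the cheque is, the choice is independent of the prize location. Learning that none of the 2 opened envelopes holds the cheque simply rules out those 2 locations and leaves the remaining 3 envelopes still equally likely by symmetry.
So P(the cheque in envelope 1) = 1/3.

1/3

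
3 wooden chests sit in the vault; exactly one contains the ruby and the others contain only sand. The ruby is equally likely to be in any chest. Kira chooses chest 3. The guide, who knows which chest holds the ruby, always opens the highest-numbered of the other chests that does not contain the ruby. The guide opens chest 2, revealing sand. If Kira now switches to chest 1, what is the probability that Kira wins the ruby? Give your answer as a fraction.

1/2

Apply Bayes' rule, conditioning on where the ruby actually is.
If it is in either of chests 1 and 3 (prior 1/3 each): chest 2 is the highest-numbered option available, probability 1; weight (1/3)·1 = 1/3 each.
If it is in chest 2 (prior 1/3): the guide opened chest 2, so this case is ruled out; weight (1/3)·0 = 0.
The weights sum to 2/3.
So P(the ruby in chest 1 | the guide opened chest 2) = (1/3) / (2/3) = 1/2.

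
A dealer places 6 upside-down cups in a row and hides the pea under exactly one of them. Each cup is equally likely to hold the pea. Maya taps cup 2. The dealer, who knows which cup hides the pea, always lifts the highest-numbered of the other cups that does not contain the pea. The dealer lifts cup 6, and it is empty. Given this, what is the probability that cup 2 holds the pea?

Apply Bayes' rule, conditioning on where the pea actually is.
If it is under any of cups 1, 2, 3, 4, and 5 (prior 1/6 each): cup 6 is the highest-numbered option available, probability 1; weight (1/6)·1 = 1/6 each.
If it is under cup 6 (prior 1/6): the dealer opened cup 6, so this case is ruled out; weight (1/6)·0 = 0.
The weights sum to 5/6.
So P(the pea under cup 2 | the dealer opened cup 6) = (1/6) / (5/6) = 1/5.

1/5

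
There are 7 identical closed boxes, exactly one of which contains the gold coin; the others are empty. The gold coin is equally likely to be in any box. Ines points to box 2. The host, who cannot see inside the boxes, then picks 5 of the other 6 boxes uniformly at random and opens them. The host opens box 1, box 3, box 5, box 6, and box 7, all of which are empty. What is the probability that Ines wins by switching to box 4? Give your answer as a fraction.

1/2

Because the host chose which boxes to open without knowing where the gold coin is, the choice is independent of the prize location. Learning that none of the 5 opened boxes holds the gold coin simply rules out those 5 locations and leaves the remaining 2 boxes still equally likely by symmetry.
So P(the gold coin in box 4) = 1/2.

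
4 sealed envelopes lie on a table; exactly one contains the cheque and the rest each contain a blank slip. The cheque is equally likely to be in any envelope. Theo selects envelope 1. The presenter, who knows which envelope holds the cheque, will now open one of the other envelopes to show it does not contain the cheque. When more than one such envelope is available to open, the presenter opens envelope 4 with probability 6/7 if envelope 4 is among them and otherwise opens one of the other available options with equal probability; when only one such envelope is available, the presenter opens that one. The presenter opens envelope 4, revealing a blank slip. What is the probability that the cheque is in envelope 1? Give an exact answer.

Apply Bayes' rule, conditioning on where the cheque actually is.
If it is in any of envelopes 1, 2, and 3 (prior 1/4 each): envelope 4 is available, opened with probability 6/7; weight (1/4)·(6/7) = 3/14 each.
If it is in envelope 4 (prior 1/4): the presenter opened envelope 4, so this case is ruled out; weight (1/4)·0 = 0.
The weights sum to 9/14.
So P(the cheque in envelope 1 | the presenter opened envelope 4) = (3/14) / (9/14) = 1/3.

1/3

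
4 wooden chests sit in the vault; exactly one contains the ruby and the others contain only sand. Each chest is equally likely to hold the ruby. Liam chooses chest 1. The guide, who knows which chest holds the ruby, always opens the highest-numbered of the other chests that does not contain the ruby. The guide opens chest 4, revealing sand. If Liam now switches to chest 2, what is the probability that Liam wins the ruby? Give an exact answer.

1/3

Consider each possible location of the ruby in turn.
If it is in any of chests 1, 2, and 3 (prior 1/4 each): chest 4 is the highest-numbered option available, probability 1; weight (1/4)·1 = 1/4 each.
If it is in chest 4 (prior 1/4): the guide opened chest 4, so this case is ruled out; weight (1/4)·0 = 0.
The weights sum to 3/4.
So P(the ruby in chest 2 | the guide opened chest 4) = (1/4) / (3/4) = 1/3.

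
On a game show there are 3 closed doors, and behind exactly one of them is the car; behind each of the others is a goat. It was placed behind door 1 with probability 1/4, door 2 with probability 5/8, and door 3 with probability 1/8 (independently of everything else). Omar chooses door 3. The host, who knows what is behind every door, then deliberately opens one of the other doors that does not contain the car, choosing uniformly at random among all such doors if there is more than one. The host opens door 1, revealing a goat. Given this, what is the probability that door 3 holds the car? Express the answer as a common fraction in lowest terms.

Apply Bayes' rule, conditioning on where the car actually is.
If it is behind door 1 (prior 1/4): the host opened door 1, so this case is ruled out; weight (1/4)·0 = 0.
If it is behind door 2 (prior 5/8): the host has no choice, probability 1; weight (5/8)·1 = 5/8.
If it is behind door 3 (prior 1/8): the host has 2 equally likely choices, so probability 1/2; weight (1/8)·(1/2) = 1/16.
The weights sum to 11/16.
So P(the car behind door 3 | the host opened door 1) = (1/16) / (11/16) = 1/11.

1/11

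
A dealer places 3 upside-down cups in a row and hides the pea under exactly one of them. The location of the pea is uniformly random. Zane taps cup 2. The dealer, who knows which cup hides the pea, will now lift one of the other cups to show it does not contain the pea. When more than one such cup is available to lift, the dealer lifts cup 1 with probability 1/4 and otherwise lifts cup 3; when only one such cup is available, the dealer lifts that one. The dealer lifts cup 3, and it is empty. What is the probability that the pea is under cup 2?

Consider each possible location of the pea in turn.
If it is under cup 1 (prior 1/3): only cup 3 is available, probability 1; weight (1/3)·1 = 1/3.
If it is under cup 2 (prior 1/3): cup 1 is available but not opened, probability 3/4; weight (1/3)·(3/4) = 1/4.
If it is under cup 3 (prior 1/3): the dealer opened cup 3, so this case is ruled out; weight (1/3)·0 = 0.
The weights sum to 7/12.
So P(the pea under cup 2 | the dealer opened cup 3) = (1/4) / (7/12) = 3/7.

3/7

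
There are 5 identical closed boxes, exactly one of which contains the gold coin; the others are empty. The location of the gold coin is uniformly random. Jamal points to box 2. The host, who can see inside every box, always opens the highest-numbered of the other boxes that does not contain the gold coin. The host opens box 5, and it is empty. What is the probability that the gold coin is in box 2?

Apply Bayes' rule, conditioning on where the gold coin actually is.
If it is in any of boxes 1, 2, 3, and 4 (prior 1/5 each): box 5 is the highest-numbered option available, probability 1; weight (1/5)·1 = 1/5 each.
If it is in box 5 (prior 1/5): the host opened box 5, so this case is ruled out; weight (1/5)·0 = 0.
The weights sum to 4/5.
So P(the gold coin in box 2 | the host opened box 5) = (1/5) / (4/5) = 1/4.

1/4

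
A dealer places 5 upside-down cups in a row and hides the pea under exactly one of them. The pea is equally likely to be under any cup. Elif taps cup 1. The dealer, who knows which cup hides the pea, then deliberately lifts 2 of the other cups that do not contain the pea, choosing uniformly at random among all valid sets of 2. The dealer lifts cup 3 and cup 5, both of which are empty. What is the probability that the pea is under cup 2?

2/5

Apply Bayes' rule, conditioning on where the pea actually is.
If it is under cup 1 (prior 1/5): the dealer has 6 equally likely choices, so probability 1/6; weight (1/5)·(1/6) = 1/30.
If it is under either of cups 2 and 4 (prior 1/5 each): the dealer has 3 equally likely choices, so probability 1/3; weight (1/5)·(1/3) = 1/15 each.
If it is under either of cups 3 and 5 (prior 1/5 each): that cup was opened and seen not to hold the prize — ruled out; weight (1/5)·0 = 0 each.
The weights sum to 1/6.
So P(the pea under cup 2 | the dealer opened cup 3 and cup 5) = (1/15) / (1/6) = 2/5.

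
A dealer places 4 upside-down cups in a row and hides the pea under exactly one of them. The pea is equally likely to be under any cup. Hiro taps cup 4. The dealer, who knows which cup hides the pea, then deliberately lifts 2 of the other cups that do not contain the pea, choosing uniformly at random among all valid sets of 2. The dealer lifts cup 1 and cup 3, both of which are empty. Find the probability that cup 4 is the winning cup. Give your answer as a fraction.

Condition on the true location of the pea.
If it is under either of cups 1 and 3 (prior 1/4 each): that cup was opened and seen not to hold the prize — ruled out; weight (1/4)·0 = 0 each.
If it is under cup 2 (prior 1/4): the dealer has no choice, probability 1; weight (1/4)·1 = 1/4.
If it is under cup 4 (prior 1/4): the dealer has 3 equally likely choices, so probability 1/3; weight (1/4)·(1/3) = 1/12.
The weights sum to 1/3.
So P(the pea under cup 4 | the dealer opened cup 1 and cup 3) = (1/12) / (1/3) = 1/4.

1/4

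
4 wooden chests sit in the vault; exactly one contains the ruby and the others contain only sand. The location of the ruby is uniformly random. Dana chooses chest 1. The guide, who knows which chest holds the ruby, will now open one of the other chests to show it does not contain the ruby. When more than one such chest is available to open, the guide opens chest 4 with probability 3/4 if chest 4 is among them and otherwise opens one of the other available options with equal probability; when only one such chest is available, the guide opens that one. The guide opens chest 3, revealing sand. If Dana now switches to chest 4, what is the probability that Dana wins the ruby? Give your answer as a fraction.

Consider each possible location of the ruby in turn.
If it is in chest 1 (prior 1/4): chest 4 is available but not opened; chest 3 gets probability (1 − 3/4)/2 = 1/8; weight (1/4)·(1/8) = 1/32.
If it is in chest 2 (prior 1/4): chest 4 is available but not opened, probability 1/4; weight (1/4)·(1/4) = 1/16.
If it is in chest 3 (prior 1/4): the guide opened chest 3, so this case is ruled out; weight (1/4)·0 = 0.
If it is in chest 4 (prior 1/4): chest 4 holds the prize so is unavailable; the guide chooses uniformly among the 2 others, probability 1/2; weight (1/4)·(1/2) = 1/8.
The weights sum to 7/32.
So P(the ruby in chest 4 | the guide opened chest 3) = (1/8) / (7/32) = 4/7.

4/7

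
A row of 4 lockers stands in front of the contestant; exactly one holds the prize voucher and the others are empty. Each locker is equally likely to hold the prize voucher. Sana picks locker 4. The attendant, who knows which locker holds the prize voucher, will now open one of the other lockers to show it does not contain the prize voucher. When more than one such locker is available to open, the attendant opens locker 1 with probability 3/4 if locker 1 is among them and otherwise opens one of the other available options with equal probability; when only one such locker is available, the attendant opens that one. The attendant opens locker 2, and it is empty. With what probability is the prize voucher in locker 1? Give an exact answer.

4/7

Consider each possible location of the prize voucher in turn.
If it is in locker 1 (prior 1/4): locker 1 holds the prize so is unavailable; the attendant chooses uniformly among the 2 others, probability 1/2; weight (1/4)·(1/2) = 1/8.
If it is in locker 2 (prior 1/4): the attendant opened locker 2, so this case is ruled out; weight (1/4)·0 = 0.
If it is in locker 3 (prior 1/4): locker 1 is available but not opened, probability 1/4; weight (1/4)·(1/4) = 1/16.
If it is in locker 4 (prior 1/4): locker 1 is available but not opened; locker 2 gets probability (1 − 3/4)/2 = 1/8; weight (1/4)·(1/8) = 1/32.
The weights sum to 7/32.
So P(the prize voucher in locker 1 | the attendant opened locker 2) = (1/8) / (7/32) = 4/7.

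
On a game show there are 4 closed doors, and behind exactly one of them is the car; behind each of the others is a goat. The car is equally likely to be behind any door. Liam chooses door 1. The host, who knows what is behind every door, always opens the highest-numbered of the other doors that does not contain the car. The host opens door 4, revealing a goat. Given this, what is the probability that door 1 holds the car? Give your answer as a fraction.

1/3

Condition on the true location of the car.
If it is behind any of doors 1, 2, and 3 (prior 1/4 each): door 4 is the highest-numbered option available, probability 1; weight (1/4)·1 = 1/4 each.
If it is behind door 4 (prior 1/4): the host opened door 4, so this case is ruled out; weight (1/4)·0 = 0.
The weights sum to 3/4.
So P(the car behind door 1 | the host opened door 4) = (1/4) / (3/4) = 1/3.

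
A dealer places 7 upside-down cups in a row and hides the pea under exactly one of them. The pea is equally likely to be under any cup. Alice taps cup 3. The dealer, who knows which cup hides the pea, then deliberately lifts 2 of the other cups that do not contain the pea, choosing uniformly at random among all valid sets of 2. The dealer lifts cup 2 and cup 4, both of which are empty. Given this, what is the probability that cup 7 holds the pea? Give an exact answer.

Consider each possible location of the pea in turn.
If it is under any of cups 1, 5, 6, and 7 (prior 1/7 each): the dealer has 10 equally likely choices, so probability 1/10; weight (1/7)·(1/10) = 1/70 each.
If it is under either of cups 2 and 4 (prior 1/7 each): that cup was opened and seen not to hold the prize — ruled out; weight (1/7)·0 = 0 each.
If it is under cup 3 (prior 1/7): the dealer has 15 equally likely choices, so probability 1/15; weight (1/7)·(1/15) = 1/105.
The weights sum to 1/15.
So P(the pea under cup 7 | the dealer opened cup 2 and cup 4) = (1/70) / (1/15) = 3/14.

3/14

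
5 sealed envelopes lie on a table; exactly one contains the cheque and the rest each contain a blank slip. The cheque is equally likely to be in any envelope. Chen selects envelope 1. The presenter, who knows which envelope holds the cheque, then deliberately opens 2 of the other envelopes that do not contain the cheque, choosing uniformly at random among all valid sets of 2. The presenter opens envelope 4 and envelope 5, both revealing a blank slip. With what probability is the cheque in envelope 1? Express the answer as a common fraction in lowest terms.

1/5

Apply Bayes' rule, conditioning on where the cheque actually is.
If it is in envelope 1 (prior 1/5): the presenter has 6 equally likely choices, so probability 1/6; weight (1/5)·(1/6) = 1/30.
If it is in either of envelopes 2 and 3 (prior 1/5 each): the presenter has 3 equally likely choices, so probability 1/3; weight (1/5)·(1/3) = 1/15 each.
If it is in either of envelopes 4 and 5 (prior 1/5 each): that envelope was opened and seen not to hold the prize — ruled out; weight (1/5)·0 = 0 each.
The weights sum to 1/6.
So P(the cheque in envelope 1 | the presenter opened envelope 4 and envelope 5) = (1/30) / (1/6) = 1/5.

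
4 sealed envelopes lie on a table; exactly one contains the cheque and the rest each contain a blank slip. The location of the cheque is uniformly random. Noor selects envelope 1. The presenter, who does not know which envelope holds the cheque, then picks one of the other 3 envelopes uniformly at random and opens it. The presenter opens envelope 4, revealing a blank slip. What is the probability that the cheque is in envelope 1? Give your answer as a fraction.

Consider each possible location of the cheque in turn.
If it is in any of envelopes 1, 2, and 3 (prior 1/4 each): the presenter picks envelope 4 with probability 1/3 regardless, and it is not the prize; weight (1/4)·(1/3) = 1/12 each.
If it is in envelope 4 (prior 1/4): the presenter opened envelope 4, so this case is ruled out; weight (1/4)·0 = 0.
The weights sum to 1/4.
So P(the cheque in envelope 1 | the presenter opened envelope 4) = (1/12) / (1/4) = 1/3.

1/3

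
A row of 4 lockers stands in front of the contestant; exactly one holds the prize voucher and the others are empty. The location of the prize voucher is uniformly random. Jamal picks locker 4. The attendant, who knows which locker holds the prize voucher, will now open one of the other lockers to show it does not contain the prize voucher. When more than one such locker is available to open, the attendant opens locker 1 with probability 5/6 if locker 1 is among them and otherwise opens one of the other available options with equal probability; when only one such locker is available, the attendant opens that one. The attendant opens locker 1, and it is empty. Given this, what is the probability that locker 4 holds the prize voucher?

Apply Bayes' rule, conditioning on where the prize voucher actually is.
If it is in locker 1 (prior 1/4): the attendant opened locker 1, so this case is ruled out; weight (1/4)·0 = 0.
If it is in any of lockers 2, 3, and 4 (prior 1/4 each): locker 1 is available, opened with probability 5/6; weight (1/4)·(5/6) = 5/24 each.
The weights sum to 5/8.
So P(the prize voucher in locker 4 | the attendant opened locker 1) = (5/24) / (5/8) = 1/3.

1/3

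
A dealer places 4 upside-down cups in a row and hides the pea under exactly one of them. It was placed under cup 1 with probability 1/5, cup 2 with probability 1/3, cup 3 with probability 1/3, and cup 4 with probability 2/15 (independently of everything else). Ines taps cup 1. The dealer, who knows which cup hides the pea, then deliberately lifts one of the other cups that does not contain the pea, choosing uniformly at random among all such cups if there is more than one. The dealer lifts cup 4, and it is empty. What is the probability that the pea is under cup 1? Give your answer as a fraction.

1/6

Apply Bayes' rule, conditioning on where the pea actually is.
If it is under cup 1 (prior 1/5): the dealer has 3 equally likely choices, so probability 1/3; weight (1/5)·(1/3) = 1/15.
If it is under either of cups 2 and 3 (prior 1/3 each): the dealer has 2 equally likely choices, so probability 1/2; weight (1/3)·(1/2) = 1/6 each.
If it is under cup 4 (prior 2/15): the dealer opened cup 4, so this case is ruled out; weight (2/15)·0 = 0.
The weights sum to 2/5.
So P(the pea under cup 1 | the dealer opened cup 4) = (1/15) / (2/5) = 1/6.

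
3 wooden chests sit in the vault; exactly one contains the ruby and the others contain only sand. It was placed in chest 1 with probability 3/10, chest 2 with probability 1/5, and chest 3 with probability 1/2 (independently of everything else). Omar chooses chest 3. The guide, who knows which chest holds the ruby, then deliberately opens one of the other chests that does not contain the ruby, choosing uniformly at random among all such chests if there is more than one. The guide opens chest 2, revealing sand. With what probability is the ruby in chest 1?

Consider each possible location of the ruby in turn.
If it is in chest 1 (prior 3/10): the guide has no choice, probability 1; weight (3/10)·1 = 3/10.
If it is in chest 2 (prior 1/5): the guide opened chest 2, so this case is ruled out; weight (1/5)·0 = 0.
If it is in chest 3 (prior 1/2): the guide has 2 equally likely choices, so probability 1/2; weight (1/2)·(1/2) = 1/4.
The weights sum to 11/20.
So P(the ruby in chest 1 | the guide opened chest 2) = (3/10) / (11/20) = 6/11.

6/11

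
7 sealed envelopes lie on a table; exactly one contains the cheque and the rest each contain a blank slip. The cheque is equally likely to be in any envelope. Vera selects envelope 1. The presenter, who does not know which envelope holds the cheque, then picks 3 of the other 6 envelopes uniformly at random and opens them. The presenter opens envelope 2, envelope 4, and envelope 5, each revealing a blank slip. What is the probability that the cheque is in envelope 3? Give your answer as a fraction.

1/4

Because the presenter chose which envelopes to open without knowing where the cheque is, the choice is independent of the prize location. Learning that none of the 3 opened envelopes holds the cheque simply rules out those 3 locations and leaves the remaining 4 envelopes still equally likely by symmetry.
So P(the cheque in envelope 3) = 1/4.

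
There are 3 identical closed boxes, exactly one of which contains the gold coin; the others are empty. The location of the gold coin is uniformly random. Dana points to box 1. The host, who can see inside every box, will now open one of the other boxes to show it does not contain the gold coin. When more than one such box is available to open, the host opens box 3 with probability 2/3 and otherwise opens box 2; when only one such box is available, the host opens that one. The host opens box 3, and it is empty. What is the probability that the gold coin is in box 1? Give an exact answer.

2/5

Condition on the true location of the gold coin.
If it is in box 1 (prior 1/3): box 3 is available, opened with probability 2/3; weight (1/3)·(2/3) = 2/9.
If it is in box 2 (prior 1/3): only box 3 is available, probability 1; weight (1/3)·1 = 1/3.
If it is in box 3 (prior 1/3): the host opened box 3, so this case is ruled out; weight (1/3)·0 = 0.
The weights sum to 5/9.
So P(the gold coin in box 1 | the host opened box 3) = (2/9) / (5/9) = 2/5.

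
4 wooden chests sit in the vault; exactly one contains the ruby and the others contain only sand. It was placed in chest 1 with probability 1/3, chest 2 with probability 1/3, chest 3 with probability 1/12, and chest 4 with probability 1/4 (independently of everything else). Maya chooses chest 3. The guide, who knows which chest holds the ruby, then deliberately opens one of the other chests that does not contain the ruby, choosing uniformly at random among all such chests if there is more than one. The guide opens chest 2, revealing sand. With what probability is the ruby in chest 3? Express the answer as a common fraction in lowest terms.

2/23

Apply Bayes' rule, conditioning on where the ruby actually is.
If it is in chest 1 (prior 1/3): the guide has 2 equally likely choices, so probability 1/2; weight (1/3)·(1/2) = 1/6.
If it is in chest 2 (prior 1/3): the guide opened chest 2, so this case is ruled out; weight (1/3)·0 = 0.
If it is in chest 3 (prior 1/12): the guide has 3 equally likely choices, so probability 1/3; weight (1/12)·(1/3) = 1/36.
If it is in chest 4 (prior 1/4): the guide has 2 equally likely choices, so probability 1/2; weight (1/4)·(1/2) = 1/8.
The weights sum to 23/72.
So P(the ruby in chest 3 | the guide opened chest 2) = (1/36) / (23/72) = 2/23.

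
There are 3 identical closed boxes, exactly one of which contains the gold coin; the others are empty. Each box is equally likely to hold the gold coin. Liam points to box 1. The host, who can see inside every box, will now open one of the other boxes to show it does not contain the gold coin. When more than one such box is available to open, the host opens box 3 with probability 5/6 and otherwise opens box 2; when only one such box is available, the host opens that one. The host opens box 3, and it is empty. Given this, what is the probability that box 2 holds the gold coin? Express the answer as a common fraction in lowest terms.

6/11

Consider each possible location of the gold coin in turn.
If it is in box 1 (prior 1/3): box 3 is available, opened with probability 5/6; weight (1/3)·(5/6) = 5/18.
If it is in box 2 (prior 1/3): only box 3 is available, probability 1; weight (1/3)·1 = 1/3.
If it is in box 3 (prior 1/3): the host opened box 3, so this case is ruled out; weight (1/3)·0 = 0.
The weights sum to 11/18.
So P(the gold coin in box 2 | the host opened box 3) = (1/3) / (11/18) = 6/11.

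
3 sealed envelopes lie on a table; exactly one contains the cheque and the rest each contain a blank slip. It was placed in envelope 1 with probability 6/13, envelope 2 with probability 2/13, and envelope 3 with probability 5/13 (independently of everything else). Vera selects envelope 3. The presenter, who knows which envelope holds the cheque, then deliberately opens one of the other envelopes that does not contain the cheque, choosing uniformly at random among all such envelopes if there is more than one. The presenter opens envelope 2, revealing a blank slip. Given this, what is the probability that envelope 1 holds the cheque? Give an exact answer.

Consider each possible location of the cheque in turn.
If it is in envelope 1 (prior 6/13): the presenter has no choice, probability 1; weight (6/13)·1 = 6/13.
If it is in envelope 2 (prior 2/13): the presenter opened envelope 2, so this case is ruled out; weight (2/13)·0 = 0.
If it is in envelope 3 (prior 5/13): the presenter has 2 equally likely choices, so probability 1/2; weight (5/13)·(1/2) = 5/26.
The weights sum to 17/26.
So P(the cheque in envelope 1 | the presenter opened envelope 2) = (6/13) / (17/26) = 12/17.

12/17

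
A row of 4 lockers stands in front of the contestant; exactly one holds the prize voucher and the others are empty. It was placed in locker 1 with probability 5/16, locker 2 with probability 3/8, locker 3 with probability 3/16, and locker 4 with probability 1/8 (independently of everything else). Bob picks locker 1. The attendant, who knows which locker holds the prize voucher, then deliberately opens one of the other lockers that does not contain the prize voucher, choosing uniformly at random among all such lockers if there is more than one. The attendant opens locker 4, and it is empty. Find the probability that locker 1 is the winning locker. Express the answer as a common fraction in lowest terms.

10/37

Apply Bayes' rule, conditioning on where the prize voucher actually is.
If it is in locker 1 (prior 5/16): the attendant has 3 equally likely choices, so probability 1/3; weight (5/16)·(1/3) = 5/48.
If it is in locker 2 (prior 3/8): the attendant has 2 equally likely choices, so probability 1/2; weight (3/8)·(1/2) = 3/16.
If it is in locker 3 (prior 3/16): the attendant has 2 equally likely choices, so probability 1/2; weight (3/16)·(1/2) = 3/32.
If it is in locker 4 (prior 1/8): the attendant opened locker 4, so this case is ruled out; weight (1/8)·0 = 0.
The weights sum to 37/96.
So P(the prize voucher in locker 1 | the attendant opened locker 4) = (5/48) / (37/96) = 10/37.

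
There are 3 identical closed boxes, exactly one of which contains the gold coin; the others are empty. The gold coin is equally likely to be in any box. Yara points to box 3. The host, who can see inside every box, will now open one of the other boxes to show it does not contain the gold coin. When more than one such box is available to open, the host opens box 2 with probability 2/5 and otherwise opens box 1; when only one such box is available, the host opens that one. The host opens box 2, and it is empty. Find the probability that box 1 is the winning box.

Apply Bayes' rule, conditioning on where the gold coin actually is.
If it is in box 1 (prior 1/3): only box 2 is available, probability 1; weight (1/3)·1 = 1/3.
If it is in box 2 (prior 1/3): the host opened box 2, so this case is ruled out; weight (1/3)·0 = 0.
If it is in box 3 (prior 1/3): box 2 is available, opened with probability 2/5; weight (1/3)·(2/5) = 2/15.
The weights sum to 7/15.
So P(the gold coin in box 1 | the host opened box 2) = (1/3) / (7/15) = 5/7.

5/7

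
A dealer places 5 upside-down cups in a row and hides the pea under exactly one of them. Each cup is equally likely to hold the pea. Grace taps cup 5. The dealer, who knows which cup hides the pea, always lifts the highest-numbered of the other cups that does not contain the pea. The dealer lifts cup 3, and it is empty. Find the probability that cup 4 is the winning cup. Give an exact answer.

1

Apply Bayes' rule, conditioning on where the pea actually is.
If it is under any of cups 1, 2, and 5 (prior 1/5 each): the dealer would have opened cup 4 instead, probability 0; weight (1/5)·0 = 0 each.
If it is under cup 3 (prior 1/5): the dealer opened cup 3, so this case is ruled out; weight (1/5)·0 = 0.
If it is under cup 4 (prior 1/5): cup 3 is the highest-numbered option available, probability 1; weight (1/5)·1 = 1/5.
The weights sum to 1/5.
So P(the pea under cup 4 | the dealer opened cup 3) = (1/5) / (1/5) = 1.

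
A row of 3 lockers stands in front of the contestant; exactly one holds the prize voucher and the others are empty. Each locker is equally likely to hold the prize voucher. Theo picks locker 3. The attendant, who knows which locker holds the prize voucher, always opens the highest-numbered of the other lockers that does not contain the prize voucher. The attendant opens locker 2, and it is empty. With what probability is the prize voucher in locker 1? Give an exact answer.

1/2

Apply Bayes' rule, conditioning on where the prize voucher actually is.
If it is in either of lockers 1 and 3 (prior 1/3 each): locker 2 is the highest-numbered option available, probability 1; weight (1/3)·1 = 1/3 each.
If it is in locker 2 (prior 1/3): the attendant opened locker 2, so this case is ruled out; weight (1/3)·0 = 0.
The weights sum to 2/3.
So P(the prize voucher in locker 1 | the attendant opened locker 2) = (1/3) / (2/3) = 1/2.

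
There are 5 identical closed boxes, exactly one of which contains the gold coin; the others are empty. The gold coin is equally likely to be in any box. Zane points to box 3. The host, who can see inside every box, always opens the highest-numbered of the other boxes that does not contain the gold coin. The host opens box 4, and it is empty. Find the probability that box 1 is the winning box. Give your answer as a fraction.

Apply Bayes' rule, conditioning on where the gold coin actually is.
If it is in any of boxes 1, 2, and 3 (prior 1/5 each): the host would have opened box 5 instead, probability 0; weight (1/5)·0 = 0 each.
If it is in box 4 (prior 1/5): the host opened box 4, so this case is ruled out; weight (1/5)·0 = 0.
If it is in box 5 (prior 1/5): box 4 is the highest-numbered option available, probability 1; weight (1/5)·1 = 1/5.
The weights sum to 1/5.
So P(the gold coin in box 1 | the host opened box 4) = 0 / (1/5) = 0.

0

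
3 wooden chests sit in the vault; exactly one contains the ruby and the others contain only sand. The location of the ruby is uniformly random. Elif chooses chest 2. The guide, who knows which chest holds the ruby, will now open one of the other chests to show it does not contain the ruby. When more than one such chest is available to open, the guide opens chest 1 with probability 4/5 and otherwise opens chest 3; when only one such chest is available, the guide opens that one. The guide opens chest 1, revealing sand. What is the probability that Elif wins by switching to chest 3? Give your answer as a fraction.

Condition on the true location of the ruby.
If it is in chest 1 (prior 1/3): the guide opened chest 1, so this case is ruled out; weight (1/3)·0 = 0.
If it is in chest 2 (prior 1/3): chest 1 is available, opened with probability 4/5; weight (1/3)·(4/5) = 4/15.
If it is in chest 3 (prior 1/3): only chest 1 is available, probability 1; weight (1/3)·1 = 1/3.
The weights sum to 3/5.
So P(the ruby in chest 3 | the guide opened chest 1) = (1/3) / (3/5) = 5/9.

5/9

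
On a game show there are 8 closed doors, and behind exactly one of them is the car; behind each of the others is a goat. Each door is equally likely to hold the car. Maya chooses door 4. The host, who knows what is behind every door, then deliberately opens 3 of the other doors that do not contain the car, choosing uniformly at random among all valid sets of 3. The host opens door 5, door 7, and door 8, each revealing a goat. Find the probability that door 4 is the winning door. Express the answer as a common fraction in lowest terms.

Condition on the true location of the car.
If it is behind any of doors 1, 2, 3, and 6 (prior 1/8 each): the host has 20 equally likely choices, so probability 1/20; weight (1/8)·(1/20) = 1/160 each.
If it is behind door 4 (prior 1/8): the host has 35 equally likely choices, so probability 1/35; weight (1/8)·(1/35) = 1/280.
If it is behind any of doors 5, 7, and 8 (prior 1/8 each): that door was opened and seen not to hold the prize — ruled out; weight (1/8)·0 = 0 each.
The weights sum to 1/35.
So P(the car behind door 4 | the host opened door 5, door 7, and door 8) = (1/280) / (1/35) = 1/8.

1/8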